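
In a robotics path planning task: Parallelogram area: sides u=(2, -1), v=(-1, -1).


|u x v| = |2*(-1) - (-1)*(-1)|
= |(-2) - 1| = 3

3


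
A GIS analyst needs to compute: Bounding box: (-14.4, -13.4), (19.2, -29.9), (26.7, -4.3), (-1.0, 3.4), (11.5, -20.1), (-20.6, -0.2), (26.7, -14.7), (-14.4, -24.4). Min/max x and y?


x range: [-20.6, 26.7]
y range: [-29.9, 3.4]
Bounding box: (-20.6,-29.9) to (26.7,3.4)

(-20.6,-29.9) to (26.7,3.4)


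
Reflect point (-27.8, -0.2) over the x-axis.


Reflection over x-axis: (x,y) -> (x,-y)
(-27.8, -0.2) -> (-27.8, 0.2)

(-27.8, 0.2)


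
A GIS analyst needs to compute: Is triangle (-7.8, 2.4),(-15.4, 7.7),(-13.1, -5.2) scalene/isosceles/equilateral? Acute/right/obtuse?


Side lengths squared: AB^2=85.85, BC^2=171.7, CA^2=85.85
Sorted: [85.85, 85.85, 171.7]
By sides: Isosceles, By angles: Right

Isosceles, Right


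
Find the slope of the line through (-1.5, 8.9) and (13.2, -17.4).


slope = (y2-y1)/(x2-x1) = ((-17.4)-8.9)/(13.2-(-1.5)) = (-26.3)/14.7 = -1.7891

-1.7891


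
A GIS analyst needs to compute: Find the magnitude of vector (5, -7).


|u| = sqrt(5^2 + (-7)^2) = sqrt(74) = 8.6023

8.6023


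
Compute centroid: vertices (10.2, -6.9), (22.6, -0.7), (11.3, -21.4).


Centroid = ((x_A+x_B+x_C)/3, (y_A+y_B+y_C)/3)
= ((10.2+22.6+11.3)/3, ((-6.9)+(-0.7)+(-21.4))/3)
= (14.7, -9.6667)

(14.7, -9.6667)


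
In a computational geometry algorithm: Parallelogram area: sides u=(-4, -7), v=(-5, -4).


|u x v| = |(-4)*(-4) - (-7)*(-5)|
= |16 - 35| = 19

19


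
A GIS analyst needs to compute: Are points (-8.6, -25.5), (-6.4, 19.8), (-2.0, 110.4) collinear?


Cross product: ((-6.4)-(-8.6))*(110.4-(-25.5)) - (19.8-(-25.5))*((-2)-(-8.6))
= 0

Yes, collinear


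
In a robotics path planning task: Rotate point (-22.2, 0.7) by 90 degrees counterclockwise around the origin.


90° CCW: (x,y) -> (-y, x)
(-22.2,0.7) -> (-0.7, -22.2)

(-0.7, -22.2)


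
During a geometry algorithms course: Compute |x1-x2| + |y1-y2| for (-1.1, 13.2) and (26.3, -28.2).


|(-1.1)-26.3| + |13.2-(-28.2)| = 27.4 + 41.4 = 68.8

68.8


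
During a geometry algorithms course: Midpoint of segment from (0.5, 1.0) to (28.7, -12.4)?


M = ((0.5+28.7)/2, (1+(-12.4))/2)
= (14.6, -5.7)

(14.6, -5.7)


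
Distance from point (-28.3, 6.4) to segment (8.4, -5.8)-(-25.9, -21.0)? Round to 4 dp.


Project P onto AB: t = 0.7626 (clamped to [0,1])
Closest point on segment: (-17.7569, -17.3914)
Distance: 26.0228

26.0228


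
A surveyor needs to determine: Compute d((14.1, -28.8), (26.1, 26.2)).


dx=12, dy=55
d^2 = 12^2 + 55^2 = 3169
d = sqrt(3169) = 56.2939

56.2939


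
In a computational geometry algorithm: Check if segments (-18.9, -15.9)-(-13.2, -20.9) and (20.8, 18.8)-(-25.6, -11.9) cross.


Cross products: d1=391.29, d2=798.28, d3=396.29, d4=-10.7
d1*d2 < 0 and d3*d4 < 0? no

No, they don't intersect


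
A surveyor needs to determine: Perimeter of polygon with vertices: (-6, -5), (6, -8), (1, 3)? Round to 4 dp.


Sides: (-6, -5)->(6, -8): sqrt(153) = 12.369317, (6, -8)->(1, 3): sqrt(146) = 12.083046, (1, 3)->(-6, -5): sqrt(113) = 10.630146
Sum = 35.082509
Perimeter = 35.0825

35.0825


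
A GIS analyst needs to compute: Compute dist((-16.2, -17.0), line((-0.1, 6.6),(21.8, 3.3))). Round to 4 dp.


|cross product| = 569.97
|line direction| = sqrt(490.5) = 22.1472
Distance = 569.97/sqrt(490.5) = 25.7355

25.7355


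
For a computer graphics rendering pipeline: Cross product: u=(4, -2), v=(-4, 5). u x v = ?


u x v = u_x*v_y - u_y*v_x = 4*5 - (-2)*(-4)
= 20 - 8 = 12

12


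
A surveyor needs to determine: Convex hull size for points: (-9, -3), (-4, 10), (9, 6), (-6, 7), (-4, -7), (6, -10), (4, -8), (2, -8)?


Convex hull vertices (CCW): (-9, -3), (-4, -7), (6, -10), (9, 6), (-4, 10), (-6, 7)
Count = 6

6


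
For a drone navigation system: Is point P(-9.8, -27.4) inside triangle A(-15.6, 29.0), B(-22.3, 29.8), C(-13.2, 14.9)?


Cross products: AB x AP = 373.24, BC x BP = -334.27, CA x CP = 53.58
All same sign? no

No, outside


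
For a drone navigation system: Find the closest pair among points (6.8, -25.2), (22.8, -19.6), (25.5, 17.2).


d(P0,P1) = 16.9517, d(P0,P2) = 46.3406, d(P1,P2) = 36.8989
Closest: P0 and P1

Closest pair: (6.8, -25.2) and (22.8, -19.6), distance = 16.9517


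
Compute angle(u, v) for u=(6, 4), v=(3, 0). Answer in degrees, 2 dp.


u.v = 18, |u| = sqrt(52) = 7.2111, |v| = sqrt(9) = 3
cos(theta) = u.v/(|u||v|) = 18/sqrt(468) = 0.83205
theta = acos(0.83205) = 33.69 degrees

33.69 degrees


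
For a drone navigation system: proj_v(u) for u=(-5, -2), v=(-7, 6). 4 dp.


u.v = 23, |v| = sqrt(85) = 9.2195
Scalar projection = u.v / |v| = 23 / sqrt(85) = 2.4947

2.4947


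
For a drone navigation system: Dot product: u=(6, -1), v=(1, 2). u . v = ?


u . v = u_x*v_x + u_y*v_y = 6*1 + (-1)*2
= 6 + (-2) = 4

4


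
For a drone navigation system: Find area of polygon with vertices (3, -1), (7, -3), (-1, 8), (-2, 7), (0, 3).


Shoelace sum: (3*(-3) - 7*(-1)) + (7*8 - (-1)*(-3)) + ((-1)*7 - (-2)*8) + ((-2)*3 - 0*7) + (0*(-1) - 3*3)
= 45
Area = |45|/2 = 22.5

22.5


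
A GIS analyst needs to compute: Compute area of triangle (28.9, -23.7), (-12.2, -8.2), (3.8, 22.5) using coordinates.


Area = |x_A(y_B-y_C) + x_B(y_C-y_A) + x_C(y_A-y_B)|/2
= |(-887.23) + (-563.64) + (-58.9)|/2
= 1509.77/2 = 754.885

754.885


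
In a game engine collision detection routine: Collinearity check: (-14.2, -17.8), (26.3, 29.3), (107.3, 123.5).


Cross product: (26.3-(-14.2))*(123.5-(-17.8)) - (29.3-(-17.8))*(107.3-(-14.2))
= 0

Yes, collinear


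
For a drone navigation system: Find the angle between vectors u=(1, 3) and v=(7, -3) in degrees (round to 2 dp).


u.v = -2, |u| = sqrt(10) = 3.1623, |v| = sqrt(58) = 7.6158
cos(theta) = u.v/(|u||v|) = -2/sqrt(580) = -0.083045
theta = acos(-0.083045) = 94.76 degrees

94.76 degrees


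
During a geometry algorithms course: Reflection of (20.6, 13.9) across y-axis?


Reflection over y-axis: (x,y) -> (-x,y)
(20.6, 13.9) -> (-20.6, 13.9)

(-20.6, 13.9)


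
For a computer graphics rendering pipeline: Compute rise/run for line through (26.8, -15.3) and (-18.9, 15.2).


slope = (y2-y1)/(x2-x1) = (15.2-(-15.3))/((-18.9)-26.8) = 30.5/(-45.7) = -0.6674

-0.6674


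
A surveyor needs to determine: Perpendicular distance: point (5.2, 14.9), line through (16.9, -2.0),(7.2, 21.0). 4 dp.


|cross product| = 105.17
|line direction| = sqrt(623.09) = 24.9618
Distance = 105.17/sqrt(623.09) = 4.2132

4.2132


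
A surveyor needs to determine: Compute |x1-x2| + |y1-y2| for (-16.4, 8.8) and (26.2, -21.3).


|(-16.4)-26.2| + |8.8-(-21.3)| = 42.6 + 30.1 = 72.7

72.7


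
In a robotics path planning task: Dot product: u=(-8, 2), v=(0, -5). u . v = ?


u . v = u_x*v_x + u_y*v_y = (-8)*0 + 2*(-5)
= 0 + (-10) = -10

-10


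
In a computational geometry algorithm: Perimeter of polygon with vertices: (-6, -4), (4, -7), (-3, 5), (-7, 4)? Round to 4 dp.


Sides: (-6, -4)->(4, -7): sqrt(109) = 10.440307, (4, -7)->(-3, 5): sqrt(193) = 13.892444, (-3, 5)->(-7, 4): sqrt(17) = 4.123106, (-7, 4)->(-6, -4): sqrt(65) = 8.062258
Sum = 36.518115
Perimeter = 36.5181

36.5181


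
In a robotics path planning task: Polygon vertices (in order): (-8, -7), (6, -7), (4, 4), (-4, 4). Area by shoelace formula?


Shoelace sum: ((-8)*(-7) - 6*(-7)) + (6*4 - 4*(-7)) + (4*4 - (-4)*4) + ((-4)*(-7) - (-8)*4)
= 242
Area = |242|/2 = 121

121


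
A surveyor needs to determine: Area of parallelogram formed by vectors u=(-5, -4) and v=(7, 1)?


|u x v| = |(-5)*1 - (-4)*7|
= |(-5) - (-28)| = 23

23


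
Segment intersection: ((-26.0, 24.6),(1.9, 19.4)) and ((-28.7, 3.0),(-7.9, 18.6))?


Cross products: d1=407.16, d2=-136.24, d3=-616.68, d4=-73.28
d1*d2 < 0 and d3*d4 < 0? no

No, they don't intersect


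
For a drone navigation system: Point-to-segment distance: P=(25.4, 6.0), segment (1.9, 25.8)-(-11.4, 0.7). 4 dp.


Project P onto AB: t = 0.2286 (clamped to [0,1])
Closest point on segment: (-1.1399, 20.063)
Distance: 30.0356

30.0356


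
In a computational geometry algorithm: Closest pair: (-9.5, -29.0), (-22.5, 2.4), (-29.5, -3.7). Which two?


d(P0,P1) = 33.9847, d(P0,P2) = 32.2504, d(P1,P2) = 9.2849
Closest: P1 and P2

Closest pair: (-22.5, 2.4) and (-29.5, -3.7), distance = 9.2849


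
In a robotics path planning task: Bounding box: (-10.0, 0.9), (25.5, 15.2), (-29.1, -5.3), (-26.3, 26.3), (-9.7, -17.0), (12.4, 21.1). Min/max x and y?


x range: [-29.1, 25.5]
y range: [-17, 26.3]
Bounding box: (-29.1,-17) to (25.5,26.3)

(-29.1,-17) to (25.5,26.3)


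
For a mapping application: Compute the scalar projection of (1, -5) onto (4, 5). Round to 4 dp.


u.v = -21, |v| = sqrt(41) = 6.4031
Scalar projection = u.v / |v| = -21 / sqrt(41) = -3.2796

-3.2796


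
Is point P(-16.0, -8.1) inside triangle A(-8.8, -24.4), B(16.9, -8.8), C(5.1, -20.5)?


Cross products: AB x AP = 531.23, BC x BP = -393.19, CA x CP = -254.65
All same sign? no

No, outside


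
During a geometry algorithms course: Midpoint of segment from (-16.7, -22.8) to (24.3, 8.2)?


M = (((-16.7)+24.3)/2, ((-22.8)+8.2)/2)
= (3.8, -7.3)

(3.8, -7.3)


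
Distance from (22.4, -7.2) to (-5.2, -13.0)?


dx=-27.6, dy=-5.8
d^2 = (-27.6)^2 + (-5.8)^2 = 795.4
d = sqrt(795.4) = 28.2028

28.2028


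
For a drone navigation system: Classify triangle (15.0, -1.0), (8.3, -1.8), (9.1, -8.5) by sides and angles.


Side lengths squared: AB^2=45.53, BC^2=45.53, CA^2=91.06
Sorted: [45.53, 45.53, 91.06]
By sides: Isosceles, By angles: Right

Isosceles, Right


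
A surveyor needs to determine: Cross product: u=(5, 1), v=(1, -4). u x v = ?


u x v = u_x*v_y - u_y*v_x = 5*(-4) - 1*1
= (-20) - 1 = -21

-21


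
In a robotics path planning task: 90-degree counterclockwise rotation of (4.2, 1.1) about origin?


90° CCW: (x,y) -> (-y, x)
(4.2,1.1) -> (-1.1, 4.2)

(-1.1, 4.2)


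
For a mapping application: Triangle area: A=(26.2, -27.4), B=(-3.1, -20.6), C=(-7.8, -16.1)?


Area = |x_A(y_B-y_C) + x_B(y_C-y_A) + x_C(y_A-y_B)|/2
= |(-117.9) + (-35.03) + 53.04|/2
= 99.89/2 = 49.945

49.945


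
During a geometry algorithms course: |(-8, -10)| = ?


|u| = sqrt((-8)^2 + (-10)^2) = sqrt(164) = 12.8062

12.8062


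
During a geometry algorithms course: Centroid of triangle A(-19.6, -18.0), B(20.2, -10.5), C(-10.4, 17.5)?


Centroid = ((x_A+x_B+x_C)/3, (y_A+y_B+y_C)/3)
= (((-19.6)+20.2+(-10.4))/3, ((-18)+(-10.5)+17.5)/3)
= (-3.2667, -3.6667)

(-3.2667, -3.6667)


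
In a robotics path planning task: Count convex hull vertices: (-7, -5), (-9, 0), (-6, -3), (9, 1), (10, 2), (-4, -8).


Convex hull vertices (CCW): (-9, 0), (-7, -5), (-4, -8), (9, 1), (10, 2)
Count = 5

5


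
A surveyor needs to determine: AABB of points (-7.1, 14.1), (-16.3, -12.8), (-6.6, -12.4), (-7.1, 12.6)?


x range: [-16.3, -6.6]
y range: [-12.8, 14.1]
Bounding box: (-16.3,-12.8) to (-6.6,14.1)

(-16.3,-12.8) to (-6.6,14.1)


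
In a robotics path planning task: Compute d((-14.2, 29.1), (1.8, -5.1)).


dx=16, dy=-34.2
d^2 = 16^2 + (-34.2)^2 = 1425.64
d = sqrt(1425.64) = 37.7576

37.7576


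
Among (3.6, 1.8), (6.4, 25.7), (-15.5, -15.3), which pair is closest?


d(P0,P1) = 24.0635, d(P0,P2) = 25.6363, d(P1,P2) = 46.4824
Closest: P0 and P1

Closest pair: (3.6, 1.8) and (6.4, 25.7), distance = 24.0635


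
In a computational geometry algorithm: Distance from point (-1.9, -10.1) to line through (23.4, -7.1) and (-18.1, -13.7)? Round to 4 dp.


|cross product| = 42.48
|line direction| = sqrt(1765.81) = 42.0215
Distance = 42.48/sqrt(1765.81) = 1.0109

1.0109


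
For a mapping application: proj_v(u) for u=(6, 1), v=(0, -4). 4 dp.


u.v = -4, |v| = sqrt(16) = 4
Scalar projection = u.v / |v| = -4 / sqrt(16) = -1

-1


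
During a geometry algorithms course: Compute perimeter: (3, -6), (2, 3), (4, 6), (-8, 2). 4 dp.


Sides: (3, -6)->(2, 3): sqrt(82) = 9.055385, (2, 3)->(4, 6): sqrt(13) = 3.605551, (4, 6)->(-8, 2): sqrt(160) = 12.649111, (-8, 2)->(3, -6): sqrt(185) = 13.601471
Sum = 38.911518
Perimeter = 38.9115

38.9115


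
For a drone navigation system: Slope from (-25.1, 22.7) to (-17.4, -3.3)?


slope = (y2-y1)/(x2-x1) = ((-3.3)-22.7)/((-17.4)-(-25.1)) = (-26)/7.7 = -3.3766

-3.3766


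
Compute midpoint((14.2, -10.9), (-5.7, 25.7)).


M = ((14.2+(-5.7))/2, ((-10.9)+25.7)/2)
= (4.25, 7.4)

(4.25, 7.4)


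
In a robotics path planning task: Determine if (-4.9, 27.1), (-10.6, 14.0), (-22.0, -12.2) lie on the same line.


Cross product: ((-10.6)-(-4.9))*((-12.2)-27.1) - (14-27.1)*((-22)-(-4.9))
= 0

Yes, collinear


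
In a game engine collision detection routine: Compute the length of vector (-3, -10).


|u| = sqrt((-3)^2 + (-10)^2) = sqrt(109) = 10.4403

10.4403


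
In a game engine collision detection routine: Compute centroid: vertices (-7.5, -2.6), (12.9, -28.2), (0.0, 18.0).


Centroid = ((x_A+x_B+x_C)/3, (y_A+y_B+y_C)/3)
= (((-7.5)+12.9+0)/3, ((-2.6)+(-28.2)+18)/3)
= (1.8, -4.2667)

(1.8, -4.2667)


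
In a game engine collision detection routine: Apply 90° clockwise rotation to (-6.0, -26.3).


90° CW: (x,y) -> (y, -x)
(-6,-26.3) -> (-26.3, 6)

(-26.3, 6)


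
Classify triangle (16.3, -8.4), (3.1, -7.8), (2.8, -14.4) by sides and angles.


Side lengths squared: AB^2=174.6, BC^2=43.65, CA^2=218.25
Sorted: [43.65, 174.6, 218.25]
By sides: Scalene, By angles: Right

Scalene, Right


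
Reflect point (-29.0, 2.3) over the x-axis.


Reflection over x-axis: (x,y) -> (x,-y)
(-29, 2.3) -> (-29, -2.3)

(-29, -2.3)


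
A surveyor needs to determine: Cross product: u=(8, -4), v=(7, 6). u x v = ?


u x v = u_x*v_y - u_y*v_x = 8*6 - (-4)*7
= 48 - (-28) = 76

76


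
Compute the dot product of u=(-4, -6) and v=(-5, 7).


u . v = u_x*v_x + u_y*v_y = (-4)*(-5) + (-6)*7
= 20 + (-42) = -22

-22


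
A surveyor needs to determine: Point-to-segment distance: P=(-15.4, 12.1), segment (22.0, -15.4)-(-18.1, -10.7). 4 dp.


Project P onto AB: t = 0.9993 (clamped to [0,1])
Closest point on segment: (-18.0727, -10.7032)
Distance: 22.9593

22.9593


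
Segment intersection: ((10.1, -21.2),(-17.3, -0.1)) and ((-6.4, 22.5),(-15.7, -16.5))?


Cross products: d1=1049.91, d2=-214.92, d3=-849.23, d4=415.6
d1*d2 < 0 and d3*d4 < 0? yes

Yes, they intersect


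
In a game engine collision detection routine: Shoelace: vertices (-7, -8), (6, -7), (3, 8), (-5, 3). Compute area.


Shoelace sum: ((-7)*(-7) - 6*(-8)) + (6*8 - 3*(-7)) + (3*3 - (-5)*8) + ((-5)*(-8) - (-7)*3)
= 276
Area = |276|/2 = 138

138


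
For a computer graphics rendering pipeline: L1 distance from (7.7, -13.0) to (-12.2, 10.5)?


|7.7-(-12.2)| + |(-13)-10.5| = 19.9 + 23.5 = 43.4

43.4


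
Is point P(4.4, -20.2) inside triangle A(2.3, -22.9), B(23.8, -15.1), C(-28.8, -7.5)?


Cross products: AB x AP = 41.67, BC x BP = 415.7, CA x CP = 116.31
All same sign? yes

Yes, inside


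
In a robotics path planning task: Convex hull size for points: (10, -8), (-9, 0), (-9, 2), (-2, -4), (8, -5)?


Convex hull vertices (CCW): (-9, 0), (-2, -4), (10, -8), (8, -5), (-9, 2)
Count = 5

5


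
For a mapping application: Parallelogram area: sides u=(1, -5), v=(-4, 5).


|u x v| = |1*5 - (-5)*(-4)|
= |5 - 20| = 15

15


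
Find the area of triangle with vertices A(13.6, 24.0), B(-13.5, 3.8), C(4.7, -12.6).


Area = |x_A(y_B-y_C) + x_B(y_C-y_A) + x_C(y_A-y_B)|/2
= |223.04 + 494.1 + 94.94|/2
= 812.08/2 = 406.04

406.04


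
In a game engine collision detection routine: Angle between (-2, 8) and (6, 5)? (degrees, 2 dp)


u.v = 28, |u| = sqrt(68) = 8.2462, |v| = sqrt(61) = 7.8102
cos(theta) = u.v/(|u||v|) = 28/sqrt(4148) = 0.434749
theta = acos(0.434749) = 64.23 degrees

64.23 degrees


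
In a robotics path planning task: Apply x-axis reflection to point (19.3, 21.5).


Reflection over x-axis: (x,y) -> (x,-y)
(19.3, 21.5) -> (19.3, -21.5)

(19.3, -21.5)


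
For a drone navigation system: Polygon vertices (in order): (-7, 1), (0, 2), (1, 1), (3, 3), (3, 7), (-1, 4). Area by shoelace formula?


Shoelace sum: ((-7)*2 - 0*1) + (0*1 - 1*2) + (1*3 - 3*1) + (3*7 - 3*3) + (3*4 - (-1)*7) + ((-1)*1 - (-7)*4)
= 42
Area = |42|/2 = 21

21


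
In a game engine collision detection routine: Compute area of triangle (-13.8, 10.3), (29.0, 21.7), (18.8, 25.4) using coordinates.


Area = |x_A(y_B-y_C) + x_B(y_C-y_A) + x_C(y_A-y_B)|/2
= |51.06 + 437.9 + (-214.32)|/2
= 274.64/2 = 137.32

137.32


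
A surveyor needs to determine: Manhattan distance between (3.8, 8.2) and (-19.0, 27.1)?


|3.8-(-19)| + |8.2-27.1| = 22.8 + 18.9 = 41.7

41.7


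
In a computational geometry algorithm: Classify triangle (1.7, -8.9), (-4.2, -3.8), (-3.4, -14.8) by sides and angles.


Side lengths squared: AB^2=60.82, BC^2=121.64, CA^2=60.82
Sorted: [60.82, 60.82, 121.64]
By sides: Isosceles, By angles: Right

Isosceles, Right


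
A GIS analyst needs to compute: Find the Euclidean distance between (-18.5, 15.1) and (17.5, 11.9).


dx=36, dy=-3.2
d^2 = 36^2 + (-3.2)^2 = 1306.24
d = sqrt(1306.24) = 36.1419

36.1419


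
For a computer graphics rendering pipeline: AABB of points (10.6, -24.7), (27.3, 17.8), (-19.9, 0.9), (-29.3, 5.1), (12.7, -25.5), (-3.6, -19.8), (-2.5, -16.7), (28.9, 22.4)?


x range: [-29.3, 28.9]
y range: [-25.5, 22.4]
Bounding box: (-29.3,-25.5) to (28.9,22.4)

(-29.3,-25.5) to (28.9,22.4)


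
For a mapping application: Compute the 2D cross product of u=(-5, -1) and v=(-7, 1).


u x v = u_x*v_y - u_y*v_x = (-5)*1 - (-1)*(-7)
= (-5) - 7 = -12

-12


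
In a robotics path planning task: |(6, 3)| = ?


|u| = sqrt(6^2 + 3^2) = sqrt(45) = 6.7082

6.7082


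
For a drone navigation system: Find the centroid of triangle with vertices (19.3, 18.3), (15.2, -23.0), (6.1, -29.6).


Centroid = ((x_A+x_B+x_C)/3, (y_A+y_B+y_C)/3)
= ((19.3+15.2+6.1)/3, (18.3+(-23)+(-29.6))/3)
= (13.5333, -11.4333)

(13.5333, -11.4333)


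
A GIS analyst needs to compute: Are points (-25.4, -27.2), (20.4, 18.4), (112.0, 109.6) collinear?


Cross product: (20.4-(-25.4))*(109.6-(-27.2)) - (18.4-(-27.2))*(112-(-25.4))
= 0

Yes, collinear


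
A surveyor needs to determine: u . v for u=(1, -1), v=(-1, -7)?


u . v = u_x*v_x + u_y*v_y = 1*(-1) + (-1)*(-7)
= (-1) + 7 = 6

6


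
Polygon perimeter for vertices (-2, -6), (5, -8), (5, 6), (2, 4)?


Sides: (-2, -6)->(5, -8): sqrt(53) = 7.28011, (5, -8)->(5, 6): sqrt(196) = 14, (5, 6)->(2, 4): sqrt(13) = 3.605551, (2, 4)->(-2, -6): sqrt(116) = 10.77033
Sum = 35.655991
Perimeter = 35.656

35.656


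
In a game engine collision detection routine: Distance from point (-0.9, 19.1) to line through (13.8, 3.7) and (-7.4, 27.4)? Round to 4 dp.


|cross product| = 21.91
|line direction| = sqrt(1011.13) = 31.7983
Distance = 21.91/sqrt(1011.13) = 0.689

0.689


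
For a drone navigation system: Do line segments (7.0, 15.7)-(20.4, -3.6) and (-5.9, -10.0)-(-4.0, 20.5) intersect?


Cross products: d1=-344.62, d2=-789.99, d3=-593.35, d4=-147.98
d1*d2 < 0 and d3*d4 < 0? no

No, they don't intersect


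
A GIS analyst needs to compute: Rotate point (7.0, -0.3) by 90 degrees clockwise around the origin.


90° CW: (x,y) -> (y, -x)
(7,-0.3) -> (-0.3, -7)

(-0.3, -7)


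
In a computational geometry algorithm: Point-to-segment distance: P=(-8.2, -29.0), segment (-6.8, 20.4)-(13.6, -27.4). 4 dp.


Project P onto AB: t = 0.8637 (clamped to [0,1])
Closest point on segment: (10.8188, -20.8832)
Distance: 20.6784

20.6784


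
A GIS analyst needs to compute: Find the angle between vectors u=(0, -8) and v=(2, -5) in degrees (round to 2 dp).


u.v = 40, |u| = sqrt(64) = 8, |v| = sqrt(29) = 5.3852
cos(theta) = u.v/(|u||v|) = 40/sqrt(1856) = 0.928477
theta = acos(0.928477) = 21.8 degrees

21.8 degrees


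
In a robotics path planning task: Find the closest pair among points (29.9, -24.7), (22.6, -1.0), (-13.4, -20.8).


d(P0,P1) = 24.7988, d(P0,P2) = 43.4753, d(P1,P2) = 41.0858
Closest: P0 and P1

Closest pair: (29.9, -24.7) and (22.6, -1.0), distance = 24.7988


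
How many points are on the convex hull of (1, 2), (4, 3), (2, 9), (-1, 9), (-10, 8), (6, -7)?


Convex hull vertices (CCW): (-10, 8), (6, -7), (4, 3), (2, 9), (-1, 9)
Count = 5

5


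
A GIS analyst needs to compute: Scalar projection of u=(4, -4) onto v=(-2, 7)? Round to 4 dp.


u.v = -36, |v| = sqrt(53) = 7.2801
Scalar projection = u.v / |v| = -36 / sqrt(53) = -4.945

-4.945


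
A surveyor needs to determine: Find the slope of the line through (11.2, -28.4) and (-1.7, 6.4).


slope = (y2-y1)/(x2-x1) = (6.4-(-28.4))/((-1.7)-11.2) = 34.8/(-12.9) = -2.6977

-2.6977


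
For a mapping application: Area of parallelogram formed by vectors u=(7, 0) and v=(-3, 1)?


|u x v| = |7*1 - 0*(-3)|
= |7 - 0| = 7

7


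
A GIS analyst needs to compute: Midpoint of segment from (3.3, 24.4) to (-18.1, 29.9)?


M = ((3.3+(-18.1))/2, (24.4+29.9)/2)
= (-7.4, 27.15)

(-7.4, 27.15)


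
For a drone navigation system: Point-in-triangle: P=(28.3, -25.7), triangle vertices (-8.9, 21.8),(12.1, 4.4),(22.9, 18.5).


Cross products: AB x AP = -350.22, BC x BP = -553.5, CA x CP = 1387.74
All same sign? no

No, outside


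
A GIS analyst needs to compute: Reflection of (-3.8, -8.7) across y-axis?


Reflection over y-axis: (x,y) -> (-x,y)
(-3.8, -8.7) -> (3.8, -8.7)

(3.8, -8.7)


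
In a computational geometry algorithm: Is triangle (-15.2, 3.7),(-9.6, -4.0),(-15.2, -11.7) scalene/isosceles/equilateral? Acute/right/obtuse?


Side lengths squared: AB^2=90.65, BC^2=90.65, CA^2=237.16
Sorted: [90.65, 90.65, 237.16]
By sides: Isosceles, By angles: Obtuse

Isosceles, Obtuse


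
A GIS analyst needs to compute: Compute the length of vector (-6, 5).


|u| = sqrt((-6)^2 + 5^2) = sqrt(61) = 7.8102

7.8102


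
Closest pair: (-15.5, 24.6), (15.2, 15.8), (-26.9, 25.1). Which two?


d(P0,P1) = 31.9363, d(P0,P2) = 11.411, d(P1,P2) = 43.115
Closest: P0 and P2

Closest pair: (-15.5, 24.6) and (-26.9, 25.1), distance = 11.411


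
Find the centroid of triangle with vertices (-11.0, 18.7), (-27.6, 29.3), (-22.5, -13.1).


Centroid = ((x_A+x_B+x_C)/3, (y_A+y_B+y_C)/3)
= (((-11)+(-27.6)+(-22.5))/3, (18.7+29.3+(-13.1))/3)
= (-20.3667, 11.6333)

(-20.3667, 11.6333)


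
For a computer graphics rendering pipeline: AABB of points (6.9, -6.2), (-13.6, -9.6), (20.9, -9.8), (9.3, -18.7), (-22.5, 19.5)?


x range: [-22.5, 20.9]
y range: [-18.7, 19.5]
Bounding box: (-22.5,-18.7) to (20.9,19.5)

(-22.5,-18.7) to (20.9,19.5)


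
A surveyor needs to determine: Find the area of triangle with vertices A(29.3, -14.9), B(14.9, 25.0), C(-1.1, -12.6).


Area = |x_A(y_B-y_C) + x_B(y_C-y_A) + x_C(y_A-y_B)|/2
= |1101.68 + 34.27 + 43.89|/2
= 1179.84/2 = 589.92

589.92


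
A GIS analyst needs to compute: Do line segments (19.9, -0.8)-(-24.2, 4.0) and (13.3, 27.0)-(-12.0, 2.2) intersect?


Cross products: d1=867.02, d2=-348.1, d3=-1194.3, d4=20.82
d1*d2 < 0 and d3*d4 < 0? yes

Yes, they intersect


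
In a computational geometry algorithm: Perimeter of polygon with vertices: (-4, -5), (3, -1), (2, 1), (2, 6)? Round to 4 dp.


Sides: (-4, -5)->(3, -1): sqrt(65) = 8.062258, (3, -1)->(2, 1): sqrt(5) = 2.236068, (2, 1)->(2, 6): sqrt(25) = 5, (2, 6)->(-4, -5): sqrt(157) = 12.529964
Sum = 27.82829
Perimeter = 27.8283

27.8283


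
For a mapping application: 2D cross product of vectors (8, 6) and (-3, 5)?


u x v = u_x*v_y - u_y*v_x = 8*5 - 6*(-3)
= 40 - (-18) = 58

58


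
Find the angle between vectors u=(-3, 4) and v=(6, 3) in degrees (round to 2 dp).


u.v = -6, |u| = sqrt(25) = 5, |v| = sqrt(45) = 6.7082
cos(theta) = u.v/(|u||v|) = -6/sqrt(1125) = -0.178885
theta = acos(-0.178885) = 100.3 degrees

100.3 degrees


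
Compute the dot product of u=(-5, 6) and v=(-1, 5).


u . v = u_x*v_x + u_y*v_y = (-5)*(-1) + 6*5
= 5 + 30 = 35

35


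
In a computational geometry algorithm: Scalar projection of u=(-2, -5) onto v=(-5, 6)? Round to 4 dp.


u.v = -20, |v| = sqrt(61) = 7.8102
Scalar projection = u.v / |v| = -20 / sqrt(61) = -2.5607

-2.5607


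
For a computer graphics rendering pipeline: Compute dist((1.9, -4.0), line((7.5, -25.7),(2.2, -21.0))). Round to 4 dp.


|cross product| = 88.69
|line direction| = sqrt(50.18) = 7.0838
Distance = 88.69/sqrt(50.18) = 12.5201

12.5201


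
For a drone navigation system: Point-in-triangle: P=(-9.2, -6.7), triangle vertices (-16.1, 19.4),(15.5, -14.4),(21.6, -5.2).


Cross products: AB x AP = -591.54, BC x BP = 274.21, CA x CP = 814.23
All same sign? no

No, outside


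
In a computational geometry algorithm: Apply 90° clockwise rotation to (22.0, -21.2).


90° CW: (x,y) -> (y, -x)
(22,-21.2) -> (-21.2, -22)

(-21.2, -22)


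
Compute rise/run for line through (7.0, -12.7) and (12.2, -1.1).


slope = (y2-y1)/(x2-x1) = ((-1.1)-(-12.7))/(12.2-7) = 11.6/5.2 = 2.2308

2.2308


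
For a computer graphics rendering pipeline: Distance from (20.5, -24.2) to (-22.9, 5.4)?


dx=-43.4, dy=29.6
d^2 = (-43.4)^2 + 29.6^2 = 2759.72
d = sqrt(2759.72) = 52.533

52.533


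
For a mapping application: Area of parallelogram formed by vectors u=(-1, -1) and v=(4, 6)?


|u x v| = |(-1)*6 - (-1)*4|
= |(-6) - (-4)| = 2

2


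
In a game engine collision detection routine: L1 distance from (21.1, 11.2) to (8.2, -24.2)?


|21.1-8.2| + |11.2-(-24.2)| = 12.9 + 35.4 = 48.3

48.3


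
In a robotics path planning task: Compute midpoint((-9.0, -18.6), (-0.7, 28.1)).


M = (((-9)+(-0.7))/2, ((-18.6)+28.1)/2)
= (-4.85, 4.75)

(-4.85, 4.75)


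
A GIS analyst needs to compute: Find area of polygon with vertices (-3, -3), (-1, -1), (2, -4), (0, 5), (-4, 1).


Shoelace sum: ((-3)*(-1) - (-1)*(-3)) + ((-1)*(-4) - 2*(-1)) + (2*5 - 0*(-4)) + (0*1 - (-4)*5) + ((-4)*(-3) - (-3)*1)
= 51
Area = |51|/2 = 25.5

25.5


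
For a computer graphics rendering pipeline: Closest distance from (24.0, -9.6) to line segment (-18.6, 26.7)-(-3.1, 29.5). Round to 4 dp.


Project P onto AB: t = 1 (clamped to [0,1])
Closest point on segment: (-3.1, 29.5)
Distance: 47.5733

47.5733


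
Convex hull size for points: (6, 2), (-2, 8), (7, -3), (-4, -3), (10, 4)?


Convex hull vertices (CCW): (-4, -3), (7, -3), (10, 4), (-2, 8)
Count = 4

4


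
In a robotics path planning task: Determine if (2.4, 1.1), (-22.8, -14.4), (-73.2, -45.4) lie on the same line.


Cross product: ((-22.8)-2.4)*((-45.4)-1.1) - ((-14.4)-1.1)*((-73.2)-2.4)
= 0

Yes, collinear


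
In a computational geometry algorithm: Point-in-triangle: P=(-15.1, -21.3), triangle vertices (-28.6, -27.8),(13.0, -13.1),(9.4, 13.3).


Cross products: AB x AP = 71.95, BC x BP = 771.36, CA x CP = 307.85
All same sign? yes

Yes, inside


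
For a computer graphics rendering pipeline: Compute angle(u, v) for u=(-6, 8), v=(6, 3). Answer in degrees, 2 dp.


u.v = -12, |u| = sqrt(100) = 10, |v| = sqrt(45) = 6.7082
cos(theta) = u.v/(|u||v|) = -12/sqrt(4500) = -0.178885
theta = acos(-0.178885) = 100.3 degrees

100.3 degrees


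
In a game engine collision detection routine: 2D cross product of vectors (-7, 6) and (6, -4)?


u x v = u_x*v_y - u_y*v_x = (-7)*(-4) - 6*6
= 28 - 36 = -8

-8


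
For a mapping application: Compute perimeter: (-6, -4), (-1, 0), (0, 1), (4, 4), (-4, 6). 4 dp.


Sides: (-6, -4)->(-1, 0): sqrt(41) = 6.403124, (-1, 0)->(0, 1): sqrt(2) = 1.414214, (0, 1)->(4, 4): sqrt(25) = 5, (4, 4)->(-4, 6): sqrt(68) = 8.246211, (-4, 6)->(-6, -4): sqrt(104) = 10.198039
Sum = 31.261588
Perimeter = 31.2616

31.2616


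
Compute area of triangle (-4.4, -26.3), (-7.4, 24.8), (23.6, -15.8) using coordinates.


Area = |x_A(y_B-y_C) + x_B(y_C-y_A) + x_C(y_A-y_B)|/2
= |(-178.64) + (-77.7) + (-1205.96)|/2
= 1462.3/2 = 731.15

731.15


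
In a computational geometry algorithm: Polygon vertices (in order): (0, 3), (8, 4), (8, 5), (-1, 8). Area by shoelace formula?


Shoelace sum: (0*4 - 8*3) + (8*5 - 8*4) + (8*8 - (-1)*5) + ((-1)*3 - 0*8)
= 50
Area = |50|/2 = 25

25


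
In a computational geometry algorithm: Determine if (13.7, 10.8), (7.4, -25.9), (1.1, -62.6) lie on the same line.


Cross product: (7.4-13.7)*((-62.6)-10.8) - ((-25.9)-10.8)*(1.1-13.7)
= 0

Yes, collinear


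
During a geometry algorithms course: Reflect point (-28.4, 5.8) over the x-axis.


Reflection over x-axis: (x,y) -> (x,-y)
(-28.4, 5.8) -> (-28.4, -5.8)

(-28.4, -5.8)


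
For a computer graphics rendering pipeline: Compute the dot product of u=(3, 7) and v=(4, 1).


u . v = u_x*v_x + u_y*v_y = 3*4 + 7*1
= 12 + 7 = 19

19


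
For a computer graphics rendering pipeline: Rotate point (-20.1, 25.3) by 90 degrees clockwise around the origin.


90° CW: (x,y) -> (y, -x)
(-20.1,25.3) -> (25.3, 20.1)

(25.3, 20.1)


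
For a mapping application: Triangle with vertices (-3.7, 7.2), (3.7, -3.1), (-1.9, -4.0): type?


Side lengths squared: AB^2=160.85, BC^2=32.17, CA^2=128.68
Sorted: [32.17, 128.68, 160.85]
By sides: Scalene, By angles: Right

Scalene, Right


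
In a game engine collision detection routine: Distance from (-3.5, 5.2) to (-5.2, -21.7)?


dx=-1.7, dy=-26.9
d^2 = (-1.7)^2 + (-26.9)^2 = 726.5
d = sqrt(726.5) = 26.9537

26.9537


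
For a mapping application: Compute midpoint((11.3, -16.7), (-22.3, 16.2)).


M = ((11.3+(-22.3))/2, ((-16.7)+16.2)/2)
= (-5.5, -0.25)

(-5.5, -0.25)


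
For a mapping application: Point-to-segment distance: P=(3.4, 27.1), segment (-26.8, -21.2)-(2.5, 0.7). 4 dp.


Project P onto AB: t = 1 (clamped to [0,1])
Closest point on segment: (2.5, 0.7)
Distance: 26.4153

26.4153


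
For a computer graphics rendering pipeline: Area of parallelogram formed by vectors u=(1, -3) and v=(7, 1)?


|u x v| = |1*1 - (-3)*7|
= |1 - (-21)| = 22

22


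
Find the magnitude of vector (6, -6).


|u| = sqrt(6^2 + (-6)^2) = sqrt(72) = 8.4853

8.4853


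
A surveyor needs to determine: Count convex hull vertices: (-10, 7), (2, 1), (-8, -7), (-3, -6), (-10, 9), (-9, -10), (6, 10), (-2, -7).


Convex hull vertices (CCW): (-10, 7), (-9, -10), (-2, -7), (2, 1), (6, 10), (-10, 9)
Count = 6

6


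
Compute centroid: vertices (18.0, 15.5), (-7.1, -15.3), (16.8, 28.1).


Centroid = ((x_A+x_B+x_C)/3, (y_A+y_B+y_C)/3)
= ((18+(-7.1)+16.8)/3, (15.5+(-15.3)+28.1)/3)
= (9.2333, 9.4333)

(9.2333, 9.4333)


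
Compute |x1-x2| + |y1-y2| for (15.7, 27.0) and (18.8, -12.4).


|15.7-18.8| + |27-(-12.4)| = 3.1 + 39.4 = 42.5

42.5


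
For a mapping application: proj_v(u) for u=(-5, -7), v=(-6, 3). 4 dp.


u.v = 9, |v| = sqrt(45) = 6.7082
Scalar projection = u.v / |v| = 9 / sqrt(45) = 1.3416

1.3416


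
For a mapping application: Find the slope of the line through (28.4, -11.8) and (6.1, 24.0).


slope = (y2-y1)/(x2-x1) = (24-(-11.8))/(6.1-28.4) = 35.8/(-22.3) = -1.6054

-1.6054


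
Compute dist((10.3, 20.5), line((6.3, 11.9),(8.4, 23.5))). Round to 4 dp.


|cross product| = 28.34
|line direction| = sqrt(138.97) = 11.7886
Distance = 28.34/sqrt(138.97) = 2.404

2.404


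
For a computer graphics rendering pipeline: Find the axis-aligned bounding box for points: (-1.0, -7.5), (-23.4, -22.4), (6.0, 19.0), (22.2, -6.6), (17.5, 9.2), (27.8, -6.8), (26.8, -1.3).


x range: [-23.4, 27.8]
y range: [-22.4, 19]
Bounding box: (-23.4,-22.4) to (27.8,19)

(-23.4,-22.4) to (27.8,19)


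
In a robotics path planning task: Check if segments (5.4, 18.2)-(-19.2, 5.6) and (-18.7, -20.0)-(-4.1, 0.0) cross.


Cross products: d1=75.72, d2=383.76, d3=636.06, d4=328.02
d1*d2 < 0 and d3*d4 < 0? no

No, they don't intersect


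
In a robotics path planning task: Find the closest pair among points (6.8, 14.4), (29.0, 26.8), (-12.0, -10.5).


d(P0,P1) = 25.4283, d(P0,P2) = 31.2002, d(P1,P2) = 55.4282
Closest: P0 and P1

Closest pair: (6.8, 14.4) and (29.0, 26.8), distance = 25.4283


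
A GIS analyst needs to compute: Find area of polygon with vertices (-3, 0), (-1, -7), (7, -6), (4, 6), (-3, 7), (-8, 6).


Shoelace sum: ((-3)*(-7) - (-1)*0) + ((-1)*(-6) - 7*(-7)) + (7*6 - 4*(-6)) + (4*7 - (-3)*6) + ((-3)*6 - (-8)*7) + ((-8)*0 - (-3)*6)
= 244
Area = |244|/2 = 122

122


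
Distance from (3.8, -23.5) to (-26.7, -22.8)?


dx=-30.5, dy=0.7
d^2 = (-30.5)^2 + 0.7^2 = 930.74
d = sqrt(930.74) = 30.508

30.508


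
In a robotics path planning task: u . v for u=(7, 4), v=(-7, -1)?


u . v = u_x*v_x + u_y*v_y = 7*(-7) + 4*(-1)
= (-49) + (-4) = -53

-53


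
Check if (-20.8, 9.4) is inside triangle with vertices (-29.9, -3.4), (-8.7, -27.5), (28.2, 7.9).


Cross products: AB x AP = 490.67, BC x BP = 1789.95, CA x CP = -640.85
All same sign? no

No, outside


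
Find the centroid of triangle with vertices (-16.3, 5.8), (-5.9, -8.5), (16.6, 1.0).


Centroid = ((x_A+x_B+x_C)/3, (y_A+y_B+y_C)/3)
= (((-16.3)+(-5.9)+16.6)/3, (5.8+(-8.5)+1)/3)
= (-1.8667, -0.5667)

(-1.8667, -0.5667)


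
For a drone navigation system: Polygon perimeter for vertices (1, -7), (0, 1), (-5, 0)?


Sides: (1, -7)->(0, 1): sqrt(65) = 8.062258, (0, 1)->(-5, 0): sqrt(26) = 5.09902, (-5, 0)->(1, -7): sqrt(85) = 9.219544
Sum = 22.380822
Perimeter = 22.3808

22.3808


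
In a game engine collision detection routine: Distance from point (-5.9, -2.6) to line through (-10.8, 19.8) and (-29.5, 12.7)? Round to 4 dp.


|cross product| = 453.67
|line direction| = sqrt(400.1) = 20.0025
Distance = 453.67/sqrt(400.1) = 22.6807

22.6807


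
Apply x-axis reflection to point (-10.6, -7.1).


Reflection over x-axis: (x,y) -> (x,-y)
(-10.6, -7.1) -> (-10.6, 7.1)

(-10.6, 7.1)


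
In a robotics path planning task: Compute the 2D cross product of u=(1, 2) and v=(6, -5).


u x v = u_x*v_y - u_y*v_x = 1*(-5) - 2*6
= (-5) - 12 = -17

-17


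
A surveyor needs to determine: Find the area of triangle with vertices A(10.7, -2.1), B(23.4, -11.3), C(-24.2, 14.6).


Area = |x_A(y_B-y_C) + x_B(y_C-y_A) + x_C(y_A-y_B)|/2
= |(-277.13) + 390.78 + (-222.64)|/2
= 108.99/2 = 54.495

54.495


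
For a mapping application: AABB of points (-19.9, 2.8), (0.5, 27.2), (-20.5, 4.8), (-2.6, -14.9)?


x range: [-20.5, 0.5]
y range: [-14.9, 27.2]
Bounding box: (-20.5,-14.9) to (0.5,27.2)

(-20.5,-14.9) to (0.5,27.2)


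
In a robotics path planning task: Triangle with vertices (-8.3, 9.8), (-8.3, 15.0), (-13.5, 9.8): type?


Side lengths squared: AB^2=27.04, BC^2=54.08, CA^2=27.04
Sorted: [27.04, 27.04, 54.08]
By sides: Isosceles, By angles: Right

Isosceles, Right


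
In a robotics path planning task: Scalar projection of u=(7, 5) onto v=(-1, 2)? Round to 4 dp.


u.v = 3, |v| = sqrt(5) = 2.2361
Scalar projection = u.v / |v| = 3 / sqrt(5) = 1.3416

1.3416


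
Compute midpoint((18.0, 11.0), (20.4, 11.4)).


M = ((18+20.4)/2, (11+11.4)/2)
= (19.2, 11.2)

(19.2, 11.2)


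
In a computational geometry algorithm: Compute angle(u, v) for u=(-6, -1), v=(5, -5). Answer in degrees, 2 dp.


u.v = -25, |u| = sqrt(37) = 6.0828, |v| = sqrt(50) = 7.0711
cos(theta) = u.v/(|u||v|) = -25/sqrt(1850) = -0.581238
theta = acos(-0.581238) = 125.54 degrees

125.54 degrees


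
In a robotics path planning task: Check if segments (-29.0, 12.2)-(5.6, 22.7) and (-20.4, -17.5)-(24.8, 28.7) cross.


Cross products: d1=1739.76, d2=615.84, d3=-1117.92, d4=6
d1*d2 < 0 and d3*d4 < 0? no

No, they don't intersect


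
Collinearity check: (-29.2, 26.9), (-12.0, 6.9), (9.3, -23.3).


Cross product: ((-12)-(-29.2))*((-23.3)-26.9) - (6.9-26.9)*(9.3-(-29.2))
= -93.44

No, not collinear


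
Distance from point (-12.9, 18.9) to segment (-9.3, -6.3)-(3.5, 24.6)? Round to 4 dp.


Project P onto AB: t = 0.6549 (clamped to [0,1])
Closest point on segment: (-0.9173, 13.9363)
Distance: 12.9701

12.9701


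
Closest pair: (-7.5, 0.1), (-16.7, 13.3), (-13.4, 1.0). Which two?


d(P0,P1) = 16.0897, d(P0,P2) = 5.9682, d(P1,P2) = 12.735
Closest: P0 and P2

Closest pair: (-7.5, 0.1) and (-13.4, 1.0), distance = 5.9682


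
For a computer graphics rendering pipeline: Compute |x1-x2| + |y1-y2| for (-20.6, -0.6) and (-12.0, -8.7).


|(-20.6)-(-12)| + |(-0.6)-(-8.7)| = 8.6 + 8.1 = 16.7

16.7


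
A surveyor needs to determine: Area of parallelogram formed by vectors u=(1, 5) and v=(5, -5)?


|u x v| = |1*(-5) - 5*5|
= |(-5) - 25| = 30

30


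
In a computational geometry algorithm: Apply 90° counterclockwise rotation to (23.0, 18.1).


90° CCW: (x,y) -> (-y, x)
(23,18.1) -> (-18.1, 23)

(-18.1, 23)


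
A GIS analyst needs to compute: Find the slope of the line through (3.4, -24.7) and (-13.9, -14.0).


slope = (y2-y1)/(x2-x1) = ((-14)-(-24.7))/((-13.9)-3.4) = 10.7/(-17.3) = -0.6185

-0.6185


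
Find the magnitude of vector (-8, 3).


|u| = sqrt((-8)^2 + 3^2) = sqrt(73) = 8.544

8.544


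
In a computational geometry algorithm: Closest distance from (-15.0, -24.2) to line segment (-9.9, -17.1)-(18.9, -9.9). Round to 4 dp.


Project P onto AB: t = 0 (clamped to [0,1])
Closest point on segment: (-9.9, -17.1)
Distance: 8.7419

8.7419


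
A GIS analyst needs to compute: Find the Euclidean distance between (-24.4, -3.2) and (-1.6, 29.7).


dx=22.8, dy=32.9
d^2 = 22.8^2 + 32.9^2 = 1602.25
d = sqrt(1602.25) = 40.0281

40.0281


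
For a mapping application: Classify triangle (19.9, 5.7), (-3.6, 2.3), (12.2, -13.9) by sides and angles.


Side lengths squared: AB^2=563.81, BC^2=512.08, CA^2=443.45
Sorted: [443.45, 512.08, 563.81]
By sides: Scalene, By angles: Acute

Scalene, Acute


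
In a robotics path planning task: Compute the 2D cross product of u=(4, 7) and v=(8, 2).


u x v = u_x*v_y - u_y*v_x = 4*2 - 7*8
= 8 - 56 = -48

-48


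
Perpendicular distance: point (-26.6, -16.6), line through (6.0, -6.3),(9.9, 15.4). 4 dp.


|cross product| = 667.25
|line direction| = sqrt(486.1) = 22.0477
Distance = 667.25/sqrt(486.1) = 30.264

30.264


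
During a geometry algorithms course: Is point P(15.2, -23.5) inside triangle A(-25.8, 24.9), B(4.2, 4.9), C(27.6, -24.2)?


Cross products: AB x AP = -632, BC x BP = -344.46, CA x CP = 571.46
All same sign? no

No, outside


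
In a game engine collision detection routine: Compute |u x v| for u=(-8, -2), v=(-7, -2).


|u x v| = |(-8)*(-2) - (-2)*(-7)|
= |16 - 14| = 2

2


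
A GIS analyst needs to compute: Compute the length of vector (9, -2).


|u| = sqrt(9^2 + (-2)^2) = sqrt(85) = 9.2195

9.2195


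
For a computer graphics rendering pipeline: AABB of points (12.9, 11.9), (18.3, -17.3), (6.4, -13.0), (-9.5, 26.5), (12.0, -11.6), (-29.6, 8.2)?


x range: [-29.6, 18.3]
y range: [-17.3, 26.5]
Bounding box: (-29.6,-17.3) to (18.3,26.5)

(-29.6,-17.3) to (18.3,26.5)


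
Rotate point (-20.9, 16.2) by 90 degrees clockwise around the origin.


90° CW: (x,y) -> (y, -x)
(-20.9,16.2) -> (16.2, 20.9)

(16.2, 20.9)


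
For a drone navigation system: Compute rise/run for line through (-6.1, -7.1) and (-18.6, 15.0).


slope = (y2-y1)/(x2-x1) = (15-(-7.1))/((-18.6)-(-6.1)) = 22.1/(-12.5) = -1.768

-1.768


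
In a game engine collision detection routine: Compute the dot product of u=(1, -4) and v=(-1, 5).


u . v = u_x*v_x + u_y*v_y = 1*(-1) + (-4)*5
= (-1) + (-20) = -21

-21


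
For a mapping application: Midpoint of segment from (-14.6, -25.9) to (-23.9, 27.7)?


M = (((-14.6)+(-23.9))/2, ((-25.9)+27.7)/2)
= (-19.25, 0.9)

(-19.25, 0.9)


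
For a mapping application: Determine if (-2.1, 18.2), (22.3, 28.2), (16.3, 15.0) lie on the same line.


Cross product: (22.3-(-2.1))*(15-18.2) - (28.2-18.2)*(16.3-(-2.1))
= -262.08

No, not collinear
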